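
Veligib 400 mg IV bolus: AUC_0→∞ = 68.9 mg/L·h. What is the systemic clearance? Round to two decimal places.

CL = 5.81 L/h

CL = Dose_iv / AUC_0→∞
   = 400 / 68.9 = 5.80552 L/h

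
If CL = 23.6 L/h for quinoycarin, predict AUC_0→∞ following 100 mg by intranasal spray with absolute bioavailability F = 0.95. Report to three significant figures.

AUC_0→∞ = F × Dose / CL
        = 0.95 × 100 / 23.6 = 4.02542 mg/L·h

AUC = 4.03 mg/L·h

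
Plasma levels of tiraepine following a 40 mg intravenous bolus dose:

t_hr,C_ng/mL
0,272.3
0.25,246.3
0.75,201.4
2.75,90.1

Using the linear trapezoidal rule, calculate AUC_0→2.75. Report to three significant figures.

Trapezoidal AUC_0→2.75:
  [0→0.25]: (272.3+246.3)/2 × 0.25 = 64.825
  [0.25→0.75]: (246.3+201.4)/2 × 0.5 = 111.925
  [0.75→2.75]: (201.4+90.1)/2 × 2 = 291.5
  Sum = 468.25 ng/mL·hr

AUC = 468 ng/mL·hr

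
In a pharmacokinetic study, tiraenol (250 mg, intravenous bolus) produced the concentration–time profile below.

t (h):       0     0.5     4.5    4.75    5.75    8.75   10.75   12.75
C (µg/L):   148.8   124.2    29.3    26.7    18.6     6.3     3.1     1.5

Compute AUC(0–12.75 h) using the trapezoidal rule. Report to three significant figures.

Trapezoidal AUC_0→12.75:
  [0→0.5]: (148.8+124.2)/2 × 0.5 = 68.25
  [0.5→4.5]: (124.2+29.3)/2 × 4 = 307.0
  [4.5→4.75]: (29.3+26.7)/2 × 0.25 = 7.0
  [4.75→5.75]: (26.7+18.6)/2 × 1 = 22.65
  [5.75→8.75]: (18.6+6.3)/2 × 3 = 37.35
  [8.75→10.75]: (6.3+3.1)/2 × 2 = 9.4
  [10.75→12.75]: (3.1+1.5)/2 × 2 = 4.6
  Sum = 456.25 µg/L·h

AUC = 456 µg/L·h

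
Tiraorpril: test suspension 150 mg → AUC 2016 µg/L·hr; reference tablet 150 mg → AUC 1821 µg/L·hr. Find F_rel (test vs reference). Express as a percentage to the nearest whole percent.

F_rel = (AUC_test/D_test) / (AUC_ref/D_ref)
      = (2016/150) / (1821/150)
      = 13.44 / 12.14 = 1.1071 = 110.71%

F_rel = 111%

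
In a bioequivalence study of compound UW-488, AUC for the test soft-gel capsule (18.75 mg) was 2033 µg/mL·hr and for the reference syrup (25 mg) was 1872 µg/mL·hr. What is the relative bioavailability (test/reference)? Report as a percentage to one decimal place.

F_rel = (AUC_test/D_test) / (AUC_ref/D_ref)
      = (2033/18.75) / (1872/25)
      = 108.427 / 74.88 = 1.4480 = 144.80%

F_rel = 144.8%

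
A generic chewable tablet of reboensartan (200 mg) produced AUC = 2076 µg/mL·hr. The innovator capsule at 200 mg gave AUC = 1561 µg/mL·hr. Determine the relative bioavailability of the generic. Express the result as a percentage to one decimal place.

F_rel = (AUC_test/D_test) / (AUC_ref/D_ref)
      = (2076/200) / (1561/200)
      = 10.38 / 7.805 = 1.3299 = 132.99%

F_rel = 133.0%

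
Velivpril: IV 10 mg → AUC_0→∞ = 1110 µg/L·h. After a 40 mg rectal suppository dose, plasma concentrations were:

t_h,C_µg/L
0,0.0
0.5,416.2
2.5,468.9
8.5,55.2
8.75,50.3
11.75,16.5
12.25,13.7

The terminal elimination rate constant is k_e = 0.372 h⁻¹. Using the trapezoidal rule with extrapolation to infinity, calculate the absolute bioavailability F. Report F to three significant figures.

F = 0.612

Trapezoidal AUC_0→12.25 (rectal suppository):
  [0→0.5]: (0.0+416.2)/2 × 0.5 = 104.05
  [0.5→2.5]: (416.2+468.9)/2 × 2 = 885.1
  [2.5→8.5]: (468.9+55.2)/2 × 6 = 1572.3
  [8.5→8.75]: (55.2+50.3)/2 × 0.25 = 13.1875
  [8.75→11.75]: (50.3+16.5)/2 × 3 = 100.2
  [11.75→12.25]: (16.5+13.7)/2 × 0.5 = 7.55
  Sum = 2682.3875 µg/L·h
Tail: C_last/k_e = 13.7/0.372 = 36.828
AUC_0→∞ (rectal suppository) = 2682.3875 + 36.828 = 2719.2155 µg/L·h
F = (AUC_ev/D_ev)/(AUC_iv/D_iv) = (2719.2155/40)/(1110/10) = 67.9804/111 = 0.6124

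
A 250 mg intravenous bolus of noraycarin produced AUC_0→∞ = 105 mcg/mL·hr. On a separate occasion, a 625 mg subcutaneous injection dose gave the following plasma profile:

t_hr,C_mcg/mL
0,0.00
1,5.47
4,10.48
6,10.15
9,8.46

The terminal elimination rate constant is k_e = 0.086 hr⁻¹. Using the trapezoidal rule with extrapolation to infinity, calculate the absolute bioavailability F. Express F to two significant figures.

Trapezoidal AUC_0→9 (subcutaneous injection):
  [0→1]: (0.00+5.47)/2 × 1 = 2.735
  [1→4]: (5.47+10.48)/2 × 3 = 23.925
  [4→6]: (10.48+10.15)/2 × 2 = 20.63
  [6→9]: (10.15+8.46)/2 × 3 = 27.915
  Sum = 75.205 mcg/mL·hr
Tail: C_last/k_e = 8.46/0.086 = 98.372
AUC_0→∞ (subcutaneous injection) = 75.205 + 98.372 = 173.577 mcg/mL·hr
F = (AUC_ev/D_ev)/(AUC_iv/D_iv) = (173.577/625)/(105/250) = 0.2777232/0.42 = 0.6612

F = 0.66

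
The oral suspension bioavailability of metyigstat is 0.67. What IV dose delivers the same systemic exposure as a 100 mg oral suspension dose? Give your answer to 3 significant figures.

D_iv = 67.0 mg

Systemic exposure from an extravascular dose = F × D_ev, so the equivalent IV dose is F × D_ev.
D_iv = F × D_ev = 0.67 × 100 = 67 mg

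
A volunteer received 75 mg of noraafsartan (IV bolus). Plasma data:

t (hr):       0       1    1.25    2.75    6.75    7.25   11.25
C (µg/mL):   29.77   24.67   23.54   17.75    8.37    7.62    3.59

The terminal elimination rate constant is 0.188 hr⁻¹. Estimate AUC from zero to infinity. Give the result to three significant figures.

Trapezoidal AUC_0→11.25:
  [0→1]: (29.77+24.67)/2 × 1 = 27.22
  [1→1.25]: (24.67+23.54)/2 × 0.25 = 6.02625
  [1.25→2.75]: (23.54+17.75)/2 × 1.5 = 30.9675
  [2.75→6.75]: (17.75+8.37)/2 × 4 = 52.24
  [6.75→7.25]: (8.37+7.62)/2 × 0.5 = 3.9975
  [7.25→11.25]: (7.62+3.59)/2 × 4 = 22.42
  Sum = 142.87125 µg/mL·hr
Extrapolated tail: C_last / k_e = 3.59 / 0.188 = 19.096
AUC_0→∞ = 142.87125 + 19.096 = 161.96725 µg/mL·hr

AUC = 162 µg/mL·hr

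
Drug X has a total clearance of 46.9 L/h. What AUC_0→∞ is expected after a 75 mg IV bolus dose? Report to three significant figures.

AUC_0→∞ = Dose_iv / CL
        = 75 / 46.9 = 1.59915 mg/L·h

AUC = 1.60 mg/L·h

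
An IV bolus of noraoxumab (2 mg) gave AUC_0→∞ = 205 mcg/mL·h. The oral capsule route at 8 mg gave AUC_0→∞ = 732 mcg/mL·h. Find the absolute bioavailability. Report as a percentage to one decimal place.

F = 89.3%

F = (AUC_ev / D_ev) / (AUC_iv / D_iv)
  = (732/8) / (205/2)
  = 91.5 / 102.5 = 0.8927
  = 89.27%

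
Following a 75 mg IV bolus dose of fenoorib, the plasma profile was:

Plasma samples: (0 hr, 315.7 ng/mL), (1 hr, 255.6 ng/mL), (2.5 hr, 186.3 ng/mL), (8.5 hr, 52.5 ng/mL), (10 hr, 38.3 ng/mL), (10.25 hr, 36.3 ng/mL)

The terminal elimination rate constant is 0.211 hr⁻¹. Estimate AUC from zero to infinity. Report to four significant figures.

AUC = 1583 ng/mL·hr

Trapezoidal AUC_0→10.25:
  [0→1]: (315.7+255.6)/2 × 1 = 285.65
  [1→2.5]: (255.6+186.3)/2 × 1.5 = 331.425
  [2.5→8.5]: (186.3+52.5)/2 × 6 = 716.4
  [8.5→10]: (52.5+38.3)/2 × 1.5 = 68.1
  [10→10.25]: (38.3+36.3)/2 × 0.25 = 9.325
  Sum = 1410.9 ng/mL·hr
Extrapolated tail: C_last / k_e = 36.3 / 0.211 = 172.038
AUC_0→∞ = 1410.9 + 172.038 = 1582.938 ng/mL·hr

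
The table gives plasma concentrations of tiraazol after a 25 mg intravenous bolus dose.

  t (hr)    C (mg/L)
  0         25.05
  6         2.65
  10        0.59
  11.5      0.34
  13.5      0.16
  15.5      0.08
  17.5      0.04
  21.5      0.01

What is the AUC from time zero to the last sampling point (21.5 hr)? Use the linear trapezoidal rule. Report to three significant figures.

AUC = 91.2 mg/L·hr

Trapezoidal AUC_0→21.5:
  [0→6]: (25.05+2.65)/2 × 6 = 83.1
  [6→10]: (2.65+0.59)/2 × 4 = 6.48
  [10→11.5]: (0.59+0.34)/2 × 1.5 = 0.6975
  [11.5→13.5]: (0.34+0.16)/2 × 2 = 0.5
  [13.5→15.5]: (0.16+0.08)/2 × 2 = 0.24
  [15.5→17.5]: (0.08+0.04)/2 × 2 = 0.12
  [17.5→21.5]: (0.04+0.01)/2 × 4 = 0.1
  Sum = 91.2375 mg/L·hr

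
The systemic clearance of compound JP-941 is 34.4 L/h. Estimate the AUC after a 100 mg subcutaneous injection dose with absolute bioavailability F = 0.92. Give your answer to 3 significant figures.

AUC = 2.67 mg/L·h

AUC_0→∞ = F × Dose / CL
        = 0.92 × 100 / 34.4 = 2.67442 mg/L·h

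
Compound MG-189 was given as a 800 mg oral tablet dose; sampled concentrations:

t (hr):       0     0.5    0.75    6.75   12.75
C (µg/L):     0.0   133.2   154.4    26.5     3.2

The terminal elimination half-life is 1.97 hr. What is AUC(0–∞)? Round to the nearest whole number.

Trapezoidal AUC_0→12.75:
  [0→0.5]: (0.0+133.2)/2 × 0.5 = 33.3
  [0.5→0.75]: (133.2+154.4)/2 × 0.25 = 35.95
  [0.75→6.75]: (154.4+26.5)/2 × 6 = 542.7
  [6.75→12.75]: (26.5+3.2)/2 × 6 = 89.1
  Sum = 701.05 µg/L·hr
k_e = ln2 / t½ = 0.693147 / 1.97 = 0.3519 hr^-1
Extrapolated tail: C_last / k_e = 3.2 / 0.3519 = 9.093
AUC_0→∞ = 701.05 + 9.093 = 710.143 µg/L·hr

AUC = 710 µg/L·hr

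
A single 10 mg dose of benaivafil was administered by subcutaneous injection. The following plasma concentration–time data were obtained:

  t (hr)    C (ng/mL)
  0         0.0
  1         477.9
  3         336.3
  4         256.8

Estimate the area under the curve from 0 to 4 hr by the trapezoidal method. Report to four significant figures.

AUC = 1350 ng/mL·hr

Trapezoidal AUC_0→4:
  [0→1]: (0.0+477.9)/2 × 1 = 238.95
  [1→3]: (477.9+336.3)/2 × 2 = 814.2
  [3→4]: (336.3+256.8)/2 × 1 = 296.55
  Sum = 1349.7 ng/mL·hr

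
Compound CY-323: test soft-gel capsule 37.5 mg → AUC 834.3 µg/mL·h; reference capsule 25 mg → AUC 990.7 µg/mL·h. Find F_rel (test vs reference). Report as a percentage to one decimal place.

F_rel = 56.1%

F_rel = (AUC_test/D_test) / (AUC_ref/D_ref)
      = (834.3/37.5) / (990.7/25)
      = 22.248 / 39.628 = 0.5614 = 56.14%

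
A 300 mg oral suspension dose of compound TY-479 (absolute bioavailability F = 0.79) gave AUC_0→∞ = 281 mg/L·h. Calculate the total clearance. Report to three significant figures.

CL = 0.843 L/h

CL = F × Dose / AUC_0→∞
   = 0.79 × 300 / 281 = 0.843416 L/h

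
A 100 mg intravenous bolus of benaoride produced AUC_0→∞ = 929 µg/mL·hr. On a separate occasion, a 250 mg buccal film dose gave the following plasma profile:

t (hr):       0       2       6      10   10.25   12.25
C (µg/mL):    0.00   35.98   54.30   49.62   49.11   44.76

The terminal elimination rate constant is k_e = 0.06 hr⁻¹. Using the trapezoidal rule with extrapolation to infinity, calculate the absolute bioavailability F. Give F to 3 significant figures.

Trapezoidal AUC_0→12.25 (buccal film):
  [0→2]: (0.00+35.98)/2 × 2 = 35.98
  [2→6]: (35.98+54.30)/2 × 4 = 180.56
  [6→10]: (54.30+49.62)/2 × 4 = 207.84
  [10→10.25]: (49.62+49.11)/2 × 0.25 = 12.34125
  [10.25→12.25]: (49.11+44.76)/2 × 2 = 93.87
  Sum = 530.59125 µg/mL·hr
Tail: C_last/k_e = 44.76/0.06 = 746.000
AUC_0→∞ (buccal film) = 530.59125 + 746.000 = 1276.59125 µg/mL·hr
F = (AUC_ev/D_ev)/(AUC_iv/D_iv) = (1276.59125/250)/(929/100) = 5.106365/9.29 = 0.5497

F = 0.550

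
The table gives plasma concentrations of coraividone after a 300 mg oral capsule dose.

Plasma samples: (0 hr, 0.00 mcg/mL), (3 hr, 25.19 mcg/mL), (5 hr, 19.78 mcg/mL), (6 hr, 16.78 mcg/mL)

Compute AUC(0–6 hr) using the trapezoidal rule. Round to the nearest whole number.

AUC = 101 mcg/mL·hr

Trapezoidal AUC_0→6:
  [0→3]: (0.00+25.19)/2 × 3 = 37.785
  [3→5]: (25.19+19.78)/2 × 2 = 44.97
  [5→6]: (19.78+16.78)/2 × 1 = 18.28
  Sum = 101.035 mcg/mL·hr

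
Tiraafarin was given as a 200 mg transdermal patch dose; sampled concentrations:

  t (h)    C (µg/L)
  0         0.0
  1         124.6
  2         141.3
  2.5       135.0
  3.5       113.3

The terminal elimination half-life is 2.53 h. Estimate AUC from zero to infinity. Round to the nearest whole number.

Trapezoidal AUC_0→3.5:
  [0→1]: (0.0+124.6)/2 × 1 = 62.3
  [1→2]: (124.6+141.3)/2 × 1 = 132.95
  [2→2.5]: (141.3+135.0)/2 × 0.5 = 69.075
  [2.5→3.5]: (135.0+113.3)/2 × 1 = 124.15
  Sum = 388.475 µg/L·h
k_e = ln2 / t½ = 0.693147 / 2.53 = 0.2740 h^-1
Extrapolated tail: C_last / k_e = 113.3 / 0.274 = 413.504
AUC_0→∞ = 388.475 + 413.504 = 801.979 µg/L·h

AUC = 802 µg/L·h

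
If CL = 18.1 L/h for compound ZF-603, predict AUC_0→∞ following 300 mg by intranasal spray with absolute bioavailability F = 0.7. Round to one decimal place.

AUC = 11.6 mg/L·h

AUC_0→∞ = F × Dose / CL
        = 0.7 × 300 / 18.1 = 11.6022 mg/L·h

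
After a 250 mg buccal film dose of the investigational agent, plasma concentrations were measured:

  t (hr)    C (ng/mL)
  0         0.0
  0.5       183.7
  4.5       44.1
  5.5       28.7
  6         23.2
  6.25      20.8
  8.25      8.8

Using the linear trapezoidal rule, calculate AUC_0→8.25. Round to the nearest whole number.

AUC = 586 ng/mL·hr

Trapezoidal AUC_0→8.25:
  [0→0.5]: (0.0+183.7)/2 × 0.5 = 45.925
  [0.5→4.5]: (183.7+44.1)/2 × 4 = 455.6
  [4.5→5.5]: (44.1+28.7)/2 × 1 = 36.4
  [5.5→6]: (28.7+23.2)/2 × 0.5 = 12.975
  [6→6.25]: (23.2+20.8)/2 × 0.25 = 5.5
  [6.25→8.25]: (20.8+8.8)/2 × 2 = 29.6
  Sum = 586.0 ng/mL·hr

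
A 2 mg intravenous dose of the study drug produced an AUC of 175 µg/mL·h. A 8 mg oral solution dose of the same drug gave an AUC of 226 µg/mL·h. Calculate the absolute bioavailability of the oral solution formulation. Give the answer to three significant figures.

F = (AUC_ev / D_ev) / (AUC_iv / D_iv)
  = (226/8) / (175/2)
  = 28.25 / 87.5 = 0.3229

F = 0.323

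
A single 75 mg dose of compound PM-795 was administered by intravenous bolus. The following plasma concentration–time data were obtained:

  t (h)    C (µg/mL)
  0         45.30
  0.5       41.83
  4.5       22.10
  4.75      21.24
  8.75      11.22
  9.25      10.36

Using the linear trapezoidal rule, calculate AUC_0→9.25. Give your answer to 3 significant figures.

Trapezoidal AUC_0→9.25:
  [0→0.5]: (45.30+41.83)/2 × 0.5 = 21.7825
  [0.5→4.5]: (41.83+22.10)/2 × 4 = 127.86
  [4.5→4.75]: (22.10+21.24)/2 × 0.25 = 5.4175
  [4.75→8.75]: (21.24+11.22)/2 × 4 = 64.92
  [8.75→9.25]: (11.22+10.36)/2 × 0.5 = 5.395
  Sum = 225.375 µg/mL·h

AUC = 225 µg/mL·h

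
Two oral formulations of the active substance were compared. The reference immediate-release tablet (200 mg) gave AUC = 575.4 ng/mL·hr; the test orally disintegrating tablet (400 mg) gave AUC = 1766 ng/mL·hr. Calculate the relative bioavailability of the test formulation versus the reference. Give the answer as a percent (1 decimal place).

F_rel = 153.5%

F_rel = (AUC_test/D_test) / (AUC_ref/D_ref)
      = (1766/400) / (575.4/200)
      = 4.415 / 2.877 = 1.5346 = 153.46%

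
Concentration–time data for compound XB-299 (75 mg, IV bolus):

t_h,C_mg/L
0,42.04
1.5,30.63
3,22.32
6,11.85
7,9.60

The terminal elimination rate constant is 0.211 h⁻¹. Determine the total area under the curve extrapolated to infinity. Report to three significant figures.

Trapezoidal AUC_0→7:
  [0→1.5]: (42.04+30.63)/2 × 1.5 = 54.5025
  [1.5→3]: (30.63+22.32)/2 × 1.5 = 39.7125
  [3→6]: (22.32+11.85)/2 × 3 = 51.255
  [6→7]: (11.85+9.60)/2 × 1 = 10.725
  Sum = 156.195 mg/L·h
Extrapolated tail: C_last / k_e = 9.60 / 0.211 = 45.498
AUC_0→∞ = 156.195 + 45.498 = 201.693 mg/L·h

AUC = 202 mg/L·h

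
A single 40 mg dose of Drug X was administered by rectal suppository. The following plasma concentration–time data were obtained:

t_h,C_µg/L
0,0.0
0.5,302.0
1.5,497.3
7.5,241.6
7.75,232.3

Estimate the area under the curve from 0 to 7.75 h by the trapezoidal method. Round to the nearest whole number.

AUC = 2751 µg/L·h

Trapezoidal AUC_0→7.75:
  [0→0.5]: (0.0+302.0)/2 × 0.5 = 75.5
  [0.5→1.5]: (302.0+497.3)/2 × 1 = 399.65
  [1.5→7.5]: (497.3+241.6)/2 × 6 = 2216.7
  [7.5→7.75]: (241.6+232.3)/2 × 0.25 = 59.2375
  Sum = 2751.0875 µg/L·h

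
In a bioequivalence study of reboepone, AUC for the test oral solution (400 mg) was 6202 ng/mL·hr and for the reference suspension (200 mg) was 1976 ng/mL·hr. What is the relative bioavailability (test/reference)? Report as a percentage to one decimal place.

F_rel = (AUC_test/D_test) / (AUC_ref/D_ref)
      = (6202/400) / (1976/200)
      = 15.505 / 9.88 = 1.5693 = 156.93%

F_rel = 156.9%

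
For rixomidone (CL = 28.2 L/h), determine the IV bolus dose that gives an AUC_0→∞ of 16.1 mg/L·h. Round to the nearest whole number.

Dose = 454 mg

Dose_iv = CL × AUC_0→∞
     = 28.2 × 16.1 = 454.02 mg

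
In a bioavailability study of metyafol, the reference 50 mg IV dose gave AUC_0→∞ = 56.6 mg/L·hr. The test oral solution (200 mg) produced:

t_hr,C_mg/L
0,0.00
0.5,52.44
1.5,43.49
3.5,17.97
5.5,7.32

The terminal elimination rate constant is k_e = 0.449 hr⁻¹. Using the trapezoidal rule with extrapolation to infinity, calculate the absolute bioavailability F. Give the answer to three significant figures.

F = 0.725

Trapezoidal AUC_0→5.5 (oral solution):
  [0→0.5]: (0.00+52.44)/2 × 0.5 = 13.11
  [0.5→1.5]: (52.44+43.49)/2 × 1 = 47.965
  [1.5→3.5]: (43.49+17.97)/2 × 2 = 61.46
  [3.5→5.5]: (17.97+7.32)/2 × 2 = 25.29
  Sum = 147.825 mg/L·hr
Tail: C_last/k_e = 7.32/0.449 = 16.303
AUC_0→∞ (oral solution) = 147.825 + 16.303 = 164.128 mg/L·hr
F = (AUC_ev/D_ev)/(AUC_iv/D_iv) = (164.128/200)/(56.6/50) = 0.82064/1.132 = 0.7249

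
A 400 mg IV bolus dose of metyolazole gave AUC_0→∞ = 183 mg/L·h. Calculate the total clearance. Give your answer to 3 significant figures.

CL = 2.19 L/h

CL = Dose_iv / AUC_0→∞
   = 400 / 183 = 2.18579 L/h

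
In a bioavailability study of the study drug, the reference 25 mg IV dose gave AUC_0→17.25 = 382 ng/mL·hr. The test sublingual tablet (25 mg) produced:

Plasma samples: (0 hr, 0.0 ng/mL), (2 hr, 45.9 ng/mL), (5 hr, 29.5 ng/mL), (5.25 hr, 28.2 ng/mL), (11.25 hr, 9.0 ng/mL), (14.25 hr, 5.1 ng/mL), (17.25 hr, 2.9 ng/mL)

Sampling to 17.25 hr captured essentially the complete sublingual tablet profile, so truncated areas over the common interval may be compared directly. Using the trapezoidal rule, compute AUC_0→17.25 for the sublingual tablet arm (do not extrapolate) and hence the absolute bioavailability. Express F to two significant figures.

F = 0.81

Trapezoidal AUC_0→17.25 (sublingual tablet):
  [0→2]: (0.0+45.9)/2 × 2 = 45.9
  [2→5]: (45.9+29.5)/2 × 3 = 113.1
  [5→5.25]: (29.5+28.2)/2 × 0.25 = 7.2125
  [5.25→11.25]: (28.2+9.0)/2 × 6 = 111.6
  [11.25→14.25]: (9.0+5.1)/2 × 3 = 21.15
  [14.25→17.25]: (5.1+2.9)/2 × 3 = 12.0
  Sum = 310.9625 ng/mL·hr
F = (AUC_ev/D_ev)/(AUC_iv/D_iv) = (310.9625/25)/(382/25) = 12.4385/15.28 = 0.8140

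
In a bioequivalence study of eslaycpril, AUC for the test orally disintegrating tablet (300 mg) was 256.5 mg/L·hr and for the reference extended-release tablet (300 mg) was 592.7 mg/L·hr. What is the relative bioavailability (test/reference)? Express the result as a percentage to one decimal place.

F_rel = (AUC_test/D_test) / (AUC_ref/D_ref)
      = (256.5/300) / (592.7/300)
      = 0.855 / 1.97567 = 0.4328 = 43.28%

F_rel = 43.3%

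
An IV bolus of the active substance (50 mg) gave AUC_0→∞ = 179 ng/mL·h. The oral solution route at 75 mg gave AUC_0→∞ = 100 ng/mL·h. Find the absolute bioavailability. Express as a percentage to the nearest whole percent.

F = (AUC_ev / D_ev) / (AUC_iv / D_iv)
  = (100/75) / (179/50)
  = 1.33333 / 3.58 = 0.3724
  = 37.24%

F = 37%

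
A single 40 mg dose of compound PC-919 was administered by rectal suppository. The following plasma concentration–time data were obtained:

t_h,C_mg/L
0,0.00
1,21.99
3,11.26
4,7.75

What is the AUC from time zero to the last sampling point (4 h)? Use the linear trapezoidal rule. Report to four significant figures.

AUC = 53.75 mg/L·h

Trapezoidal AUC_0→4:
  [0→1]: (0.00+21.99)/2 × 1 = 10.995
  [1→3]: (21.99+11.26)/2 × 2 = 33.25
  [3→4]: (11.26+7.75)/2 × 1 = 9.505
  Sum = 53.75 mg/L·h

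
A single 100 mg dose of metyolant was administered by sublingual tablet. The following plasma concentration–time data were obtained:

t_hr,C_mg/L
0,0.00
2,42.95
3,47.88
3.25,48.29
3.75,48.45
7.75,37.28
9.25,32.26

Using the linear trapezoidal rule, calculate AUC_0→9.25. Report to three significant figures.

Trapezoidal AUC_0→9.25:
  [0→2]: (0.00+42.95)/2 × 2 = 42.95
  [2→3]: (42.95+47.88)/2 × 1 = 45.415
  [3→3.25]: (47.88+48.29)/2 × 0.25 = 12.02125
  [3.25→3.75]: (48.29+48.45)/2 × 0.5 = 24.185
  [3.75→7.75]: (48.45+37.28)/2 × 4 = 171.46
  [7.75→9.25]: (37.28+32.26)/2 × 1.5 = 52.155
  Sum = 348.18625 mg/L·hr

AUC = 348 mg/L·hr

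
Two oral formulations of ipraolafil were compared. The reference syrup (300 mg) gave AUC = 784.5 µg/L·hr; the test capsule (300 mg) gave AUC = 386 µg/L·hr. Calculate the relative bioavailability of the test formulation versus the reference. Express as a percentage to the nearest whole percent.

F_rel = 49%

F_rel = (AUC_test/D_test) / (AUC_ref/D_ref)
      = (386/300) / (784.5/300)
      = 1.28667 / 2.615 = 0.4920 = 49.20%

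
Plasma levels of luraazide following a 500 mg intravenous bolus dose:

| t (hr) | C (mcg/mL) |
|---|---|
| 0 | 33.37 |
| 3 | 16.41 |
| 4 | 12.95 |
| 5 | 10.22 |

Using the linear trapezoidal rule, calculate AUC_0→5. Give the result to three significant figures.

Trapezoidal AUC_0→5:
  [0→3]: (33.37+16.41)/2 × 3 = 74.67
  [3→4]: (16.41+12.95)/2 × 1 = 14.68
  [4→5]: (12.95+10.22)/2 × 1 = 11.585
  Sum = 100.935 mcg/mL·hr

AUC = 101 mcg/mL·hr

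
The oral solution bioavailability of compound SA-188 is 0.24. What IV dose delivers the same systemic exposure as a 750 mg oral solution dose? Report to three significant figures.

D_iv = 180 mg

Systemic exposure from an extravascular dose = F × D_ev, so the equivalent IV dose is F × D_ev.
D_iv = F × D_ev = 0.24 × 750 = 180 mg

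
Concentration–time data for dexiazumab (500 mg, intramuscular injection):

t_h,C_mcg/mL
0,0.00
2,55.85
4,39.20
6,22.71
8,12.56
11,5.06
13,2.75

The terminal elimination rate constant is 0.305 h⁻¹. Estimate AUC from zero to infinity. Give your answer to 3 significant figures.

Trapezoidal AUC_0→13:
  [0→2]: (0.00+55.85)/2 × 2 = 55.85
  [2→4]: (55.85+39.20)/2 × 2 = 95.05
  [4→6]: (39.20+22.71)/2 × 2 = 61.91
  [6→8]: (22.71+12.56)/2 × 2 = 35.27
  [8→11]: (12.56+5.06)/2 × 3 = 26.43
  [11→13]: (5.06+2.75)/2 × 2 = 7.81
  Sum = 282.32 mcg/mL·h
Extrapolated tail: C_last / k_e = 2.75 / 0.305 = 9.016
AUC_0→∞ = 282.32 + 9.016 = 291.336 mcg/mL·h

AUC = 291 mcg/mL·h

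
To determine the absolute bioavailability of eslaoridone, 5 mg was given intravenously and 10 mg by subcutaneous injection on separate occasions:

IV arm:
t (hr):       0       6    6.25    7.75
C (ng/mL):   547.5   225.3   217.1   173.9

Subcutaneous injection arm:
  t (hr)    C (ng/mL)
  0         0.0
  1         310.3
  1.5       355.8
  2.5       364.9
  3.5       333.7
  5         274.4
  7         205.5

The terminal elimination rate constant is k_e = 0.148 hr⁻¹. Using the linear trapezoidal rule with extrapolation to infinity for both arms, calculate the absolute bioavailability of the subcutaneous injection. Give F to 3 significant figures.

F = 0.437

Trapezoidal AUC_0→7.75 (IV):
  [0→6]: (547.5+225.3)/2 × 6 = 2318.4
  [6→6.25]: (225.3+217.1)/2 × 0.25 = 55.3
  [6.25→7.75]: (217.1+173.9)/2 × 1.5 = 293.25
  Sum = 2666.95 ng/mL·hr
IV tail: 173.9/0.148 = 1175.000; AUC_iv,0→∞ = 2666.95 + 1175.000 = 3841.95 ng/mL·hr
Trapezoidal AUC_0→7 (subcutaneous injection):
  [0→1]: (0.0+310.3)/2 × 1 = 155.15
  [1→1.5]: (310.3+355.8)/2 × 0.5 = 166.525
  [1.5→2.5]: (355.8+364.9)/2 × 1 = 360.35
  [2.5→3.5]: (364.9+333.7)/2 × 1 = 349.3
  [3.5→5]: (333.7+274.4)/2 × 1.5 = 456.075
  [5→7]: (274.4+205.5)/2 × 2 = 479.9
  Sum = 1967.3 ng/mL·hr
subcutaneous injection tail: 205.5/0.148 = 1388.514; AUC_ev,0→∞ = 1967.3 + 1388.514 = 3355.814 ng/mL·hr
F = (AUC_ev/D_ev)/(AUC_iv/D_iv) = (3355.814/10)/(3841.95/5) = 335.5814/768.39 = 0.4367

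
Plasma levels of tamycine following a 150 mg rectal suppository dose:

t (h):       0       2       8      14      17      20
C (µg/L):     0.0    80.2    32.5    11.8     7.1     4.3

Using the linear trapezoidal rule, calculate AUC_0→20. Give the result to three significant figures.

AUC = 597 µg/L·h

Trapezoidal AUC_0→20:
  [0→2]: (0.0+80.2)/2 × 2 = 80.2
  [2→8]: (80.2+32.5)/2 × 6 = 338.1
  [8→14]: (32.5+11.8)/2 × 6 = 132.9
  [14→17]: (11.8+7.1)/2 × 3 = 28.35
  [17→20]: (7.1+4.3)/2 × 3 = 17.1
  Sum = 596.65 µg/L·h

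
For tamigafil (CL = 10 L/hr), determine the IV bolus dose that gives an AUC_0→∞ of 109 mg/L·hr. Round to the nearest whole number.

Dose_iv = CL × AUC_0→∞
     = 10 × 109 = 1090 mg

Dose = 1090 mg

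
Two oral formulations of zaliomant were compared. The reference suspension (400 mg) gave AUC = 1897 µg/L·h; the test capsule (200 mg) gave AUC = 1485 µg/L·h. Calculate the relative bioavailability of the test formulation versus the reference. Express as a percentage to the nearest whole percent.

F_rel = (AUC_test/D_test) / (AUC_ref/D_ref)
      = (1485/200) / (1897/400)
      = 7.425 / 4.7425 = 1.5656 = 156.56%

F_rel = 157%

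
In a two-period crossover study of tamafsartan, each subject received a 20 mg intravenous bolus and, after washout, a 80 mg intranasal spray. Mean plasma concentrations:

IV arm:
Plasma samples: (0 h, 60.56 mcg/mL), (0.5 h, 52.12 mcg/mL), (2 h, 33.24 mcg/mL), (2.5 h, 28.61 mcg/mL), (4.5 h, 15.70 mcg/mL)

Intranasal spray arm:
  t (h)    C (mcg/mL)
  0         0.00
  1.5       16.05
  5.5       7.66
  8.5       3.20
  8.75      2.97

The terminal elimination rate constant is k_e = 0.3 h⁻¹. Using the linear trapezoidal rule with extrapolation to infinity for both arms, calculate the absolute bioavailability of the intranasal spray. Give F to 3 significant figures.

F = 0.106

Trapezoidal AUC_0→4.5 (IV):
  [0→0.5]: (60.56+52.12)/2 × 0.5 = 28.17
  [0.5→2]: (52.12+33.24)/2 × 1.5 = 64.02
  [2→2.5]: (33.24+28.61)/2 × 0.5 = 15.4625
  [2.5→4.5]: (28.61+15.70)/2 × 2 = 44.31
  Sum = 151.9625 mcg/mL·h
IV tail: 15.70/0.3 = 52.333; AUC_iv,0→∞ = 151.9625 + 52.333 = 204.2955 mcg/mL·h
Trapezoidal AUC_0→8.75 (intranasal spray):
  [0→1.5]: (0.00+16.05)/2 × 1.5 = 12.0375
  [1.5→5.5]: (16.05+7.66)/2 × 4 = 47.42
  [5.5→8.5]: (7.66+3.20)/2 × 3 = 16.29
  [8.5→8.75]: (3.20+2.97)/2 × 0.25 = 0.77125
  Sum = 76.51875 mcg/mL·h
intranasal spray tail: 2.97/0.3 = 9.900; AUC_ev,0→∞ = 76.51875 + 9.900 = 86.41875 mcg/mL·h
F = (AUC_ev/D_ev)/(AUC_iv/D_iv) = (86.41875/80)/(204.2955/20) = 1.08023/10.214775 = 0.1058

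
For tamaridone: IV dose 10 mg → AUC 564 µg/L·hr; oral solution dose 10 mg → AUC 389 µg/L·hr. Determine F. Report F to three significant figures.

F = (AUC_ev / D_ev) / (AUC_iv / D_iv)
  = (389/10) / (564/10)
  = 38.9 / 56.4 = 0.6897

F = 0.690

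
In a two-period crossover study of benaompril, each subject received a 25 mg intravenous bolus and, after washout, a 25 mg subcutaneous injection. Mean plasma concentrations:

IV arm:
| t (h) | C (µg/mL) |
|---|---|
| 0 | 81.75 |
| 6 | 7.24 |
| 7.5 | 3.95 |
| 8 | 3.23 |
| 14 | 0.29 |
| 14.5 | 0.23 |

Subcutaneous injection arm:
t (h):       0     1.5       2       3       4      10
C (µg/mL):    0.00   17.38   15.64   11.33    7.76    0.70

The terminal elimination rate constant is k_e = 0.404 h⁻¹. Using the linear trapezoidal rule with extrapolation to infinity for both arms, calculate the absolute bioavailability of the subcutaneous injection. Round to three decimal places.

F = 0.248

Trapezoidal AUC_0→14.5 (IV):
  [0→6]: (81.75+7.24)/2 × 6 = 266.97
  [6→7.5]: (7.24+3.95)/2 × 1.5 = 8.3925
  [7.5→8]: (3.95+3.23)/2 × 0.5 = 1.795
  [8→14]: (3.23+0.29)/2 × 6 = 10.56
  [14→14.5]: (0.29+0.23)/2 × 0.5 = 0.13
  Sum = 287.8475 µg/mL·h
IV tail: 0.23/0.404 = 0.569; AUC_iv,0→∞ = 287.8475 + 0.569 = 288.4165 µg/mL·h
Trapezoidal AUC_0→10 (subcutaneous injection):
  [0→1.5]: (0.00+17.38)/2 × 1.5 = 13.035
  [1.5→2]: (17.38+15.64)/2 × 0.5 = 8.255
  [2→3]: (15.64+11.33)/2 × 1 = 13.485
  [3→4]: (11.33+7.76)/2 × 1 = 9.545
  [4→10]: (7.76+0.70)/2 × 6 = 25.38
  Sum = 69.7 µg/mL·h
subcutaneous injection tail: 0.70/0.404 = 1.733; AUC_ev,0→∞ = 69.7 + 1.733 = 71.433 µg/mL·h
F = (AUC_ev/D_ev)/(AUC_iv/D_iv) = (71.433/25)/(288.4165/25) = 2.85732/11.53666 = 0.2477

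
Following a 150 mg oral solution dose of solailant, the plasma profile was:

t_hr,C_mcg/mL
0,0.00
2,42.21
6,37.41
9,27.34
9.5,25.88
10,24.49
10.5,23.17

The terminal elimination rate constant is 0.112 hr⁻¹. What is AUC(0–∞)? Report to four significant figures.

Trapezoidal AUC_0→10.5:
  [0→2]: (0.00+42.21)/2 × 2 = 42.21
  [2→6]: (42.21+37.41)/2 × 4 = 159.24
  [6→9]: (37.41+27.34)/2 × 3 = 97.125
  [9→9.5]: (27.34+25.88)/2 × 0.5 = 13.305
  [9.5→10]: (25.88+24.49)/2 × 0.5 = 12.5925
  [10→10.5]: (24.49+23.17)/2 × 0.5 = 11.915
  Sum = 336.3875 mcg/mL·hr
Extrapolated tail: C_last / k_e = 23.17 / 0.112 = 206.875
AUC_0→∞ = 336.3875 + 206.875 = 543.2625 mcg/mL·hr

AUC = 543.3 mcg/mL·hr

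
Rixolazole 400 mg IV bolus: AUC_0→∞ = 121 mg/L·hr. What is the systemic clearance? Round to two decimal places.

CL = Dose_iv / AUC_0→∞
   = 400 / 121 = 3.30579 L/hr

CL = 3.31 L/hr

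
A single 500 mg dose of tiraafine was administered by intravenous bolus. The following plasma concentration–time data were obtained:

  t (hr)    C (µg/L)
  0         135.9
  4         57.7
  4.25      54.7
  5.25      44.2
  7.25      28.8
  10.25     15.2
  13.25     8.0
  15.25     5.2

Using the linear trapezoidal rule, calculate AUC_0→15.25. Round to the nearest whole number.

Trapezoidal AUC_0→15.25:
  [0→4]: (135.9+57.7)/2 × 4 = 387.2
  [4→4.25]: (57.7+54.7)/2 × 0.25 = 14.05
  [4.25→5.25]: (54.7+44.2)/2 × 1 = 49.45
  [5.25→7.25]: (44.2+28.8)/2 × 2 = 73.0
  [7.25→10.25]: (28.8+15.2)/2 × 3 = 66.0
  [10.25→13.25]: (15.2+8.0)/2 × 3 = 34.8
  [13.25→15.25]: (8.0+5.2)/2 × 2 = 13.2
  Sum = 637.7 µg/L·hr

AUC = 638 µg/L·hr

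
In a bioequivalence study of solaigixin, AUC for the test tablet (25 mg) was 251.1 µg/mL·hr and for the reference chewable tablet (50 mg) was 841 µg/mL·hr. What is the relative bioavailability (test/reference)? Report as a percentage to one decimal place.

F_rel = 59.7%

F_rel = (AUC_test/D_test) / (AUC_ref/D_ref)
      = (251.1/25) / (841/50)
      = 10.044 / 16.82 = 0.5971 = 59.71%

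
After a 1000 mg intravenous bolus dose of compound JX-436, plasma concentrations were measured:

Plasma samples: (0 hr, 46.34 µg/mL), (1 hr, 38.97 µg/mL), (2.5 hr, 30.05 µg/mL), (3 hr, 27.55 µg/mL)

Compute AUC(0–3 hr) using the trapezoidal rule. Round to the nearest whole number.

Trapezoidal AUC_0→3:
  [0→1]: (46.34+38.97)/2 × 1 = 42.655
  [1→2.5]: (38.97+30.05)/2 × 1.5 = 51.765
  [2.5→3]: (30.05+27.55)/2 × 0.5 = 14.4
  Sum = 108.82 µg/mL·hr

AUC = 109 µg/mL·hr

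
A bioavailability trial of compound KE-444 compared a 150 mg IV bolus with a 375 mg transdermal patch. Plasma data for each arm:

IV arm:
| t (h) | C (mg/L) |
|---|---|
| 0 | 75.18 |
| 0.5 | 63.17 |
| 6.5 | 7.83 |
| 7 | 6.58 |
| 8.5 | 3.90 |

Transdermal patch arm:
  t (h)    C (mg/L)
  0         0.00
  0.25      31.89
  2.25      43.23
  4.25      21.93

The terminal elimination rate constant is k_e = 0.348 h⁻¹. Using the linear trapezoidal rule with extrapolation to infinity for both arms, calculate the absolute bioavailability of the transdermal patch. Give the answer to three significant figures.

F = 0.307

Trapezoidal AUC_0→8.5 (IV):
  [0→0.5]: (75.18+63.17)/2 × 0.5 = 34.5875
  [0.5→6.5]: (63.17+7.83)/2 × 6 = 213.0
  [6.5→7]: (7.83+6.58)/2 × 0.5 = 3.6025
  [7→8.5]: (6.58+3.90)/2 × 1.5 = 7.86
  Sum = 259.05 mg/L·h
IV tail: 3.90/0.348 = 11.207; AUC_iv,0→∞ = 259.05 + 11.207 = 270.257 mg/L·h
Trapezoidal AUC_0→4.25 (transdermal patch):
  [0→0.25]: (0.00+31.89)/2 × 0.25 = 3.98625
  [0.25→2.25]: (31.89+43.23)/2 × 2 = 75.12
  [2.25→4.25]: (43.23+21.93)/2 × 2 = 65.16
  Sum = 144.26625 mg/L·h
transdermal patch tail: 21.93/0.348 = 63.017; AUC_ev,0→∞ = 144.26625 + 63.017 = 207.28325 mg/L·h
F = (AUC_ev/D_ev)/(AUC_iv/D_iv) = (207.28325/375)/(270.257/150) = 0.552755/1.80171 = 0.3068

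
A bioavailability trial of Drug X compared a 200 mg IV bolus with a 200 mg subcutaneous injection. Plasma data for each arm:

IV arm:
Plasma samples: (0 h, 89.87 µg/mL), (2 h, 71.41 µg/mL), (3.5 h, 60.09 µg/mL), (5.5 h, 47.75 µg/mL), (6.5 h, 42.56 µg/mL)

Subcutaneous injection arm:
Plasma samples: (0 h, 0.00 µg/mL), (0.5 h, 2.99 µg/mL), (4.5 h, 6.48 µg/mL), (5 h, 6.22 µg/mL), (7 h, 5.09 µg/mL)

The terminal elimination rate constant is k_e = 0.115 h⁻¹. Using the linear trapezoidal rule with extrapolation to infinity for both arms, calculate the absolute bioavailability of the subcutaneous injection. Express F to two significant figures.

Trapezoidal AUC_0→6.5 (IV):
  [0→2]: (89.87+71.41)/2 × 2 = 161.28
  [2→3.5]: (71.41+60.09)/2 × 1.5 = 98.625
  [3.5→5.5]: (60.09+47.75)/2 × 2 = 107.84
  [5.5→6.5]: (47.75+42.56)/2 × 1 = 45.155
  Sum = 412.9 µg/mL·h
IV tail: 42.56/0.115 = 370.087; AUC_iv,0→∞ = 412.9 + 370.087 = 782.987 µg/mL·h
Trapezoidal AUC_0→7 (subcutaneous injection):
  [0→0.5]: (0.00+2.99)/2 × 0.5 = 0.7475
  [0.5→4.5]: (2.99+6.48)/2 × 4 = 18.94
  [4.5→5]: (6.48+6.22)/2 × 0.5 = 3.175
  [5→7]: (6.22+5.09)/2 × 2 = 11.31
  Sum = 34.1725 µg/mL·h
subcutaneous injection tail: 5.09/0.115 = 44.261; AUC_ev,0→∞ = 34.1725 + 44.261 = 78.4335 µg/mL·h
F = (AUC_ev/D_ev)/(AUC_iv/D_iv) = (78.4335/200)/(782.987/200) = 0.3921675/3.914935 = 0.1002

F = 0.10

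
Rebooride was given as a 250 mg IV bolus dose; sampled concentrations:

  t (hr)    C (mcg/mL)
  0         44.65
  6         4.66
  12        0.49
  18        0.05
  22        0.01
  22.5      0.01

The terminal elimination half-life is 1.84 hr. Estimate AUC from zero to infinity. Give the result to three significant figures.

AUC = 165 mcg/mL·hr

Trapezoidal AUC_0→22.5:
  [0→6]: (44.65+4.66)/2 × 6 = 147.93
  [6→12]: (4.66+0.49)/2 × 6 = 15.45
  [12→18]: (0.49+0.05)/2 × 6 = 1.62
  [18→22]: (0.05+0.01)/2 × 4 = 0.12
  [22→22.5]: (0.01+0.01)/2 × 0.5 = 0.005
  Sum = 165.125 mcg/mL·hr
k_e = ln2 / t½ = 0.693147 / 1.84 = 0.3767 hr^-1
Extrapolated tail: C_last / k_e = 0.01 / 0.3767 = 0.027
AUC_0→∞ = 165.125 + 0.027 = 165.152 mcg/mL·hr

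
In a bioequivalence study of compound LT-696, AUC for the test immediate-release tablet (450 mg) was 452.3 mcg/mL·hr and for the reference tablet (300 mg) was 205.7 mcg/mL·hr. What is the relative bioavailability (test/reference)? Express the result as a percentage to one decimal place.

F_rel = (AUC_test/D_test) / (AUC_ref/D_ref)
      = (452.3/450) / (205.7/300)
      = 1.00511 / 0.685667 = 1.4659 = 146.59%

F_rel = 146.6%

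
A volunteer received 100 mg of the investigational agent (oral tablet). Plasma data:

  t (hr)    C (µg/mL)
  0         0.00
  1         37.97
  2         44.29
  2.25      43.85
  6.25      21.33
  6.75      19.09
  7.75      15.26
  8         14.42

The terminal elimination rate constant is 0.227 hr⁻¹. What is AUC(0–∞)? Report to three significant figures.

AUC = 296 µg/mL·hr

Trapezoidal AUC_0→8:
  [0→1]: (0.00+37.97)/2 × 1 = 18.985
  [1→2]: (37.97+44.29)/2 × 1 = 41.13
  [2→2.25]: (44.29+43.85)/2 × 0.25 = 11.0175
  [2.25→6.25]: (43.85+21.33)/2 × 4 = 130.36
  [6.25→6.75]: (21.33+19.09)/2 × 0.5 = 10.105
  [6.75→7.75]: (19.09+15.26)/2 × 1 = 17.175
  [7.75→8]: (15.26+14.42)/2 × 0.25 = 3.71
  Sum = 232.4825 µg/mL·hr
Extrapolated tail: C_last / k_e = 14.42 / 0.227 = 63.524
AUC_0→∞ = 232.4825 + 63.524 = 296.0065 µg/mL·hr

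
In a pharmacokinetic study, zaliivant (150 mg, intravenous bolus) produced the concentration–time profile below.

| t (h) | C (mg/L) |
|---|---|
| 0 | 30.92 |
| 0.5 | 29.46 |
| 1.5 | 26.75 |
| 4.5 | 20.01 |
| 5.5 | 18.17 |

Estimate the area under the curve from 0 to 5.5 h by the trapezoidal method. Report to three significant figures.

AUC = 132 mg/L·h

Trapezoidal AUC_0→5.5:
  [0→0.5]: (30.92+29.46)/2 × 0.5 = 15.095
  [0.5→1.5]: (29.46+26.75)/2 × 1 = 28.105
  [1.5→4.5]: (26.75+20.01)/2 × 3 = 70.14
  [4.5→5.5]: (20.01+18.17)/2 × 1 = 19.09
  Sum = 132.43 mg/L·h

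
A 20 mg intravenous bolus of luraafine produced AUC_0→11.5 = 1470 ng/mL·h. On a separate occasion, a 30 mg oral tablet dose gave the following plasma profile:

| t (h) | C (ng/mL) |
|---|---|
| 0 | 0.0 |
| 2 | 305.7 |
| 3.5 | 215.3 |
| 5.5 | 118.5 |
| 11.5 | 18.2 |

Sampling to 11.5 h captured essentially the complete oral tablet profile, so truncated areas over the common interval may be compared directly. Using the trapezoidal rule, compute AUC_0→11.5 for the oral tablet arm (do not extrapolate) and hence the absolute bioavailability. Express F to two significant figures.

F = 0.65

Trapezoidal AUC_0→11.5 (oral tablet):
  [0→2]: (0.0+305.7)/2 × 2 = 305.7
  [2→3.5]: (305.7+215.3)/2 × 1.5 = 390.75
  [3.5→5.5]: (215.3+118.5)/2 × 2 = 333.8
  [5.5→11.5]: (118.5+18.2)/2 × 6 = 410.1
  Sum = 1440.35 ng/mL·h
F = (AUC_ev/D_ev)/(AUC_iv/D_iv) = (1440.35/30)/(1470/20) = 48.0117/73.5 = 0.6532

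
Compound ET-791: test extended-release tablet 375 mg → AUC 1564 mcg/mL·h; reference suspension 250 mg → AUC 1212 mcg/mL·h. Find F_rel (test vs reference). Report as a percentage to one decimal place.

F_rel = (AUC_test/D_test) / (AUC_ref/D_ref)
      = (1564/375) / (1212/250)
      = 4.17067 / 4.848 = 0.8603 = 86.03%

F_rel = 86.0%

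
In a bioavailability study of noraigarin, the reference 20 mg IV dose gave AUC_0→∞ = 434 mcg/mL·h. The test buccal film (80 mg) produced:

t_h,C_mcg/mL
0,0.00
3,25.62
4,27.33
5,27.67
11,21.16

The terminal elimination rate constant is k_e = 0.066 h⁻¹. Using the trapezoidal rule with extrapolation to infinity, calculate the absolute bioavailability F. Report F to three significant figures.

Trapezoidal AUC_0→11 (buccal film):
  [0→3]: (0.00+25.62)/2 × 3 = 38.43
  [3→4]: (25.62+27.33)/2 × 1 = 26.475
  [4→5]: (27.33+27.67)/2 × 1 = 27.5
  [5→11]: (27.67+21.16)/2 × 6 = 146.49
  Sum = 238.895 mcg/mL·h
Tail: C_last/k_e = 21.16/0.066 = 320.606
AUC_0→∞ (buccal film) = 238.895 + 320.606 = 559.501 mcg/mL·h
F = (AUC_ev/D_ev)/(AUC_iv/D_iv) = (559.501/80)/(434/20) = 6.9937625/21.7 = 0.3223

F = 0.322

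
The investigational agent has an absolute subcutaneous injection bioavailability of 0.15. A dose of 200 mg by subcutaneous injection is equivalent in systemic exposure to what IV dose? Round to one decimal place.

Systemic exposure from an extravascular dose = F × D_ev, so the equivalent IV dose is F × D_ev.
D_iv = F × D_ev = 0.15 × 200 = 30 mg

D_iv = 30.0 mg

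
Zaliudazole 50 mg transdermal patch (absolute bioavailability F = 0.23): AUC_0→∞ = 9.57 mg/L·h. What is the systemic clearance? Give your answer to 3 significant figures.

CL = 1.20 L/h

CL = F × Dose / AUC_0→∞
   = 0.23 × 50 / 9.57 = 1.20167 L/h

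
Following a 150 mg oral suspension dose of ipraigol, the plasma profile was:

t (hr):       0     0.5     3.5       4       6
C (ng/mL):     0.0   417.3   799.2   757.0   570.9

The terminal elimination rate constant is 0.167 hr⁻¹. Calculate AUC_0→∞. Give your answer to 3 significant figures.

Trapezoidal AUC_0→6:
  [0→0.5]: (0.0+417.3)/2 × 0.5 = 104.325
  [0.5→3.5]: (417.3+799.2)/2 × 3 = 1824.75
  [3.5→4]: (799.2+757.0)/2 × 0.5 = 389.05
  [4→6]: (757.0+570.9)/2 × 2 = 1327.9
  Sum = 3646.025 ng/mL·hr
Extrapolated tail: C_last / k_e = 570.9 / 0.167 = 3418.563
AUC_0→∞ = 3646.025 + 3418.563 = 7064.588 ng/mL·hr

AUC = 7060 ng/mL·hr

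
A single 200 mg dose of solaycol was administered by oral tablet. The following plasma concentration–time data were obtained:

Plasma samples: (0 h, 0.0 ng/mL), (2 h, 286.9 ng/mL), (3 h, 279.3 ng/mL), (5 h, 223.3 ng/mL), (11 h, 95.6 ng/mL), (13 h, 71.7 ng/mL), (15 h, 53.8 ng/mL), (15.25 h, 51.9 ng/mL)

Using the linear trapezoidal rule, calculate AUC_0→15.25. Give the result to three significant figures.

Trapezoidal AUC_0→15.25:
  [0→2]: (0.0+286.9)/2 × 2 = 286.9
  [2→3]: (286.9+279.3)/2 × 1 = 283.1
  [3→5]: (279.3+223.3)/2 × 2 = 502.6
  [5→11]: (223.3+95.6)/2 × 6 = 956.7
  [11→13]: (95.6+71.7)/2 × 2 = 167.3
  [13→15]: (71.7+53.8)/2 × 2 = 125.5
  [15→15.25]: (53.8+51.9)/2 × 0.25 = 13.2125
  Sum = 2335.3125 ng/mL·h

AUC = 2340 ng/mL·h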